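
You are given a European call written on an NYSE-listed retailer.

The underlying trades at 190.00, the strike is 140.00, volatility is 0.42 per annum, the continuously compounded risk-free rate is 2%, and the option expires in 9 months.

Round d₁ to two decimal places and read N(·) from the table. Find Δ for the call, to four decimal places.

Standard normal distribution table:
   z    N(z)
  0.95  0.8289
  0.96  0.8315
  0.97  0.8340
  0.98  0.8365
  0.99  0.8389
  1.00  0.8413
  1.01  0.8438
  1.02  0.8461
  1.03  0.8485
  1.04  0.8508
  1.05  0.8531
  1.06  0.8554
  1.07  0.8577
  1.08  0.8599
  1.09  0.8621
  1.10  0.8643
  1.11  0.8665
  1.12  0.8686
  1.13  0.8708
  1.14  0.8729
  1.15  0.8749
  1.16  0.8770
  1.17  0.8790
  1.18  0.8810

0.8554

T = 0.75;  σ√T = 0.3637
ln(S/K) + (r + σ²/2)T = ln(190/140) + (0.02 + 0.42²/2)·0.75 = 0.3054 + 0.0811 = 0.3865
d₁ = 0.3865 / 0.3637 = 1.0627 which rounds to 1.06
N(d₁) = N(1.06) = 0.8554
Δ_call = N(d₁) = 0.8554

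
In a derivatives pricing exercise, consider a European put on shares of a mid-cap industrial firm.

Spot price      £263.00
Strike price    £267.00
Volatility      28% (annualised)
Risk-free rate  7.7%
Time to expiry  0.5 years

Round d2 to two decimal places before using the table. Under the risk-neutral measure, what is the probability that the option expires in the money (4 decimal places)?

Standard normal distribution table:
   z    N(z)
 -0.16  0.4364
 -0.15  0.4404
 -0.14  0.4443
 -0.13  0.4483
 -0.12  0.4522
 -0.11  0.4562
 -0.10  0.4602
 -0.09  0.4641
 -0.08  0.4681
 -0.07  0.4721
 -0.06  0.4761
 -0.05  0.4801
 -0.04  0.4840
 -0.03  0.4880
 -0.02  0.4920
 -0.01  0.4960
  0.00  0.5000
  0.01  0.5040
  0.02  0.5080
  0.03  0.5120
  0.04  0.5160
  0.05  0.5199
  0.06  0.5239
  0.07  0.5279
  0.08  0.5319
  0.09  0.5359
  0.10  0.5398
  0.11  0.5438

σ√T = 0.28·√0.5 = 0.1980
d₁ = [ln(263/267) + (0.077 + 0.28²/2)·0.5] / 0.1980 = [-0.0151 + 0.0581] / 0.1980 = 0.2172 ⇒ 0.22
d₂ = d₁ − σ√T = 0.2172 − 0.1980 = 0.0192 ⇒ 0.02
Risk-neutral Pr[S_T < K] = N(−d₂) = N(-0.02) = 0.4920

0.4920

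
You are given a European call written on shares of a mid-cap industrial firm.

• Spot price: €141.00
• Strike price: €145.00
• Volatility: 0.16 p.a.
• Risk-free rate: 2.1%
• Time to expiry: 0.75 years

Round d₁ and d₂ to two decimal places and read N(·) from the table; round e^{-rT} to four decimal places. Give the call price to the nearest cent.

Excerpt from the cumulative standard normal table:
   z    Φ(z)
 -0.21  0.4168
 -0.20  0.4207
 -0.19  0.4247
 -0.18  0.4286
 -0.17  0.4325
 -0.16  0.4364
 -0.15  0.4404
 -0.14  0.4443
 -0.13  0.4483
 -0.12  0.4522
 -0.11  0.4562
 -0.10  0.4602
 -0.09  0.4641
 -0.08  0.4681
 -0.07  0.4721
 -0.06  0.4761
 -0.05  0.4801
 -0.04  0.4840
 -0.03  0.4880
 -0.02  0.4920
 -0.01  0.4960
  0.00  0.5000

€7.08

T = 0.75;  σ√T = 0.1386
ln(S/K) + (r + σ²/2)T = ln(141/145) + (0.021 + 0.16²/2)·0.75 = -0.0280 + 0.0254 = -0.0026
d₁ = -0.0026 / 0.1386 = -0.0189 which rounds to -0.02
d₂ = d₁ − σ√T = -0.0189 − 0.1386 = -0.1575 which rounds to -0.16
exp(−rT) = exp(−0.021·0.75) = 0.9844
N(d₁) = N(-0.02) = 0.4920;  N(d₂) = N(-0.16) = 0.4364
C = 141·0.4920 − 145·0.9844·0.4364 = 69.3720 − 62.2909 = 7.0811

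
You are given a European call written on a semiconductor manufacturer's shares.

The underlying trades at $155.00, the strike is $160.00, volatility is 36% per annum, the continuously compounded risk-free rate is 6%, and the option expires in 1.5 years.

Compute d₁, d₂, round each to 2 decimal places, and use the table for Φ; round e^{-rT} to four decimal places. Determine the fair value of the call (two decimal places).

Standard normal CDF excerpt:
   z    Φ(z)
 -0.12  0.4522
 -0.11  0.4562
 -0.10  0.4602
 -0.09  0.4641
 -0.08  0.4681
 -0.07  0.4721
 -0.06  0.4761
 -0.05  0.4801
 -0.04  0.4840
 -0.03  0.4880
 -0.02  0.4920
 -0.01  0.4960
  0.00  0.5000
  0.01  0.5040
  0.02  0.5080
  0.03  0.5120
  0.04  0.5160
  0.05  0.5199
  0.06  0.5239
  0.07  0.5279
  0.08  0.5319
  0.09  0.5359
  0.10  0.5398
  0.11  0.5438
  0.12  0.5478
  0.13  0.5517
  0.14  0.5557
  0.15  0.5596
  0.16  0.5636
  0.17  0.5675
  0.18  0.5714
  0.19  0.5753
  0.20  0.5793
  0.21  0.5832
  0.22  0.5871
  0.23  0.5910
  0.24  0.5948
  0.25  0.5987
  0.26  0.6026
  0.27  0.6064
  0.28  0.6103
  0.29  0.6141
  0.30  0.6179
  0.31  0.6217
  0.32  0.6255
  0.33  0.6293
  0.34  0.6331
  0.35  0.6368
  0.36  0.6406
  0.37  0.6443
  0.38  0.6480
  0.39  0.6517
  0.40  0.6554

$30.84

T = 1.5;  σ√T = 0.4409
d₁ = [ln(155/160) + (0.06 + 0.36²/2)·1.5] / 0.4409 = [-0.0317 + 0.1872] / 0.4409 = 0.3526 → 0.35
d₂ = d₁ − σ√T = 0.3526 − 0.4409 = -0.0883 → -0.09
e^(−rT) = e^(−0.06·1.5) = 0.9139
N(d₁) = N(0.35) = 0.6368;  N(d₂) = N(-0.09) = 0.4641
C = 155·0.6368 − 160·0.9139·0.4641 = 98.7040 − 67.8626 = 30.8414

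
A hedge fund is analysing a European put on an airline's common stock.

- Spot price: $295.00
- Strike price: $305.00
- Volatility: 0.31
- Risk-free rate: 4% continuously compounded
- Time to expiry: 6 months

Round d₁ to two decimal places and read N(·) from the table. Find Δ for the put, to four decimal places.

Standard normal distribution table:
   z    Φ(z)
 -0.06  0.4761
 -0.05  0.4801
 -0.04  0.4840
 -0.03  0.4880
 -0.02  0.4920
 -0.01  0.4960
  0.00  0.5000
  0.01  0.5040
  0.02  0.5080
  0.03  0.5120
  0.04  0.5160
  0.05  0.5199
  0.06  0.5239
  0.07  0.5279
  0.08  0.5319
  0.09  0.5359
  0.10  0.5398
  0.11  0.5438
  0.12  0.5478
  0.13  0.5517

σ√T = 0.31 × 0.7071 = 0.2192
d₁ = [ln(295/305) + (0.04 + ½·0.31²)·0.5] / (σ√T) = (-0.0333 + 0.0440) / 0.2192 = 0.0488 → 0.05
N(d₁) = N(0.05) = 0.5199
Δ_put = N(d₁) − 1 = 0.5199 − 1 = -0.4801

-0.4801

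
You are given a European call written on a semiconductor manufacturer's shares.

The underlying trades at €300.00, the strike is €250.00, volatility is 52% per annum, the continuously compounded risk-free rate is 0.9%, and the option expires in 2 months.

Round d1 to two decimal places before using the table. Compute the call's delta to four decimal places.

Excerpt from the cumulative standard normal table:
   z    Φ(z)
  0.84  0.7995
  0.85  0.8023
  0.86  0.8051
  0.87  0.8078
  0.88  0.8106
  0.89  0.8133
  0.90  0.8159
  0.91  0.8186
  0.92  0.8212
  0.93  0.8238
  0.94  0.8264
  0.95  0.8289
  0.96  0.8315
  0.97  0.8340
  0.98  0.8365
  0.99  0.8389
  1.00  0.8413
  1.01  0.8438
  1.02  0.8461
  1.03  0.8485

σ√T = 0.52 × 0.4082 = 0.2123
ln(S/K) + (r + σ²/2)T = ln(300/250) + (0.009 + 0.52²/2)·0.1667 = 0.1823 + 0.0240 = 0.2064
d₁ = 0.2064 / 0.2123 = 0.9720 → 0.97
N(d₁) = N(0.97) = 0.8340
Δ_call = N(d₁) = 0.8340

0.8340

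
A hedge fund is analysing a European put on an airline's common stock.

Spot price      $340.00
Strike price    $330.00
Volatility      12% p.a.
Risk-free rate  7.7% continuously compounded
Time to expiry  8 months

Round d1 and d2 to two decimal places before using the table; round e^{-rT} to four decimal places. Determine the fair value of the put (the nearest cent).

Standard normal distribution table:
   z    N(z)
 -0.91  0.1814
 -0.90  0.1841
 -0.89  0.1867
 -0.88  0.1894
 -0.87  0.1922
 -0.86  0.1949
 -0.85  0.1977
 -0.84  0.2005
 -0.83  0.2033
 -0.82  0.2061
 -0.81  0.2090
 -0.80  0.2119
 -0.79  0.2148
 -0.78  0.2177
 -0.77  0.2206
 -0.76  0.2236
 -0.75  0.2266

$3.85

T = 0.6667;  σ√T = 0.0980
ln(S/K) + (r + σ²/2)T = ln(340/330) + (0.077 + 0.12²/2)·0.6667 = 0.0299 + 0.0561 = 0.0860
d₁ = 0.0860 / 0.0980 = 0.8776 → 0.88
d₂ = d₁ − σ√T = 0.8776 − 0.0980 = 0.7796 → 0.78
exp(−rT) = exp(−0.077·0.6667) = 0.9500
N(−d₂) = N(-0.78) = 0.2177;  N(−d₁) = N(-0.88) = 0.1894
P = 330·0.9500·0.2177 − 340·0.1894 = 68.2490 − 64.3960 = 3.8530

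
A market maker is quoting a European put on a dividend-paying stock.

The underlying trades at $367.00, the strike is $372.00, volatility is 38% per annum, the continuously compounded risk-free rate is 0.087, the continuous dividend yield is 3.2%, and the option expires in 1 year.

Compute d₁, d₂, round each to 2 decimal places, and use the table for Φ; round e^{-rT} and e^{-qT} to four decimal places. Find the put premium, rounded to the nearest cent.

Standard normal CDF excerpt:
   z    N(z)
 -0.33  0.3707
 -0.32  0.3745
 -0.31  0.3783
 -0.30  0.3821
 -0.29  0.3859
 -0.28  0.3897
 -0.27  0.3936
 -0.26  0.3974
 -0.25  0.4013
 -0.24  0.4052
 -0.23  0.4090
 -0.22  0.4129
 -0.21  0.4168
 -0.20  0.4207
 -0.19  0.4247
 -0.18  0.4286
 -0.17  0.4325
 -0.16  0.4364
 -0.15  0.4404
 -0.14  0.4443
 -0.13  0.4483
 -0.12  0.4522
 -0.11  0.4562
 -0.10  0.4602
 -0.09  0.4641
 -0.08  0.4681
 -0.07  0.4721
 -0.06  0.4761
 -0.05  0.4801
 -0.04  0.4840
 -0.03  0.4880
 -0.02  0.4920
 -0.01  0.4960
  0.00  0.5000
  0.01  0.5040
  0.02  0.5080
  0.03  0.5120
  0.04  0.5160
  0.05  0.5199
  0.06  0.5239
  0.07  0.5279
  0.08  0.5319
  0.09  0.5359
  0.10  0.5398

$45.57

T = 1;  σ√T = 0.3800
d₁ = [ln(367/372) + (0.087 − 0.032 + 0.38²/2)·1] / 0.3800 = [-0.0135 + 0.1272] / 0.3800 = 0.2991 which rounds to 0.30
d₂ = d₁ − σ√T = 0.2991 − 0.3800 = -0.0809 which rounds to -0.08
e^(−qT) = e^(−0.032·1) = 0.9685;  e^(−rT) = e^(−0.087·1) = 0.9167
P = 372·0.9167·N(0.08) − 367·0.9685·N(-0.30) = 372·0.9167·0.5319 − 367·0.9685·0.3821 = 181.3845 − 135.8134 = 45.5711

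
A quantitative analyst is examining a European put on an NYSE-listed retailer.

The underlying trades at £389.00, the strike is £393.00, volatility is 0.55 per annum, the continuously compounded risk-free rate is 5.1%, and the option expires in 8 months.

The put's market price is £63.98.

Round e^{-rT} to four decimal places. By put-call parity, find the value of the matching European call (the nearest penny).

£73.11

exp(−rT) = exp(−0.051·0.6667) = 0.9666
Put-call parity: C − P = S − K·e^(−rT) = 389 − 393·0.9666 = 389 − 379.8738 = 9.1262
C = P + (C − P) = 63.98 + (9.1262) = 73.1062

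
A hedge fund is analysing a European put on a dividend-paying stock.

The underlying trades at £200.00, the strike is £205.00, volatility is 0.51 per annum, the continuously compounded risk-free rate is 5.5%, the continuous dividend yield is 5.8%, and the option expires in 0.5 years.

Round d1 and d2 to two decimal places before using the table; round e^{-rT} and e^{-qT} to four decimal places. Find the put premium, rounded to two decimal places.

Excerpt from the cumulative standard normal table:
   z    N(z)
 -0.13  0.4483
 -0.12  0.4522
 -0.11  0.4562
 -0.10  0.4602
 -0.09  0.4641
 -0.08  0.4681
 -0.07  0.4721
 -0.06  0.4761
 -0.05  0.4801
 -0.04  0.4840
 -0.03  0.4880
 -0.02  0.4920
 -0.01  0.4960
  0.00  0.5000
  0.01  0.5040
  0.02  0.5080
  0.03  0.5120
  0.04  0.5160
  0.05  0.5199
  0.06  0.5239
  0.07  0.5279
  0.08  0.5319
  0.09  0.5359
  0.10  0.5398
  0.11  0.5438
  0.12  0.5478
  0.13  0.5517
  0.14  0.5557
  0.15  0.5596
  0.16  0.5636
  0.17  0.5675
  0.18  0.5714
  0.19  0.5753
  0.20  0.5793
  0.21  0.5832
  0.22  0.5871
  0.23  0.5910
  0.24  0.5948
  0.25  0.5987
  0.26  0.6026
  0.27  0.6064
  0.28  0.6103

σ√T = 0.51 × 0.7071 = 0.3606
d₁ = [ln(200/205) + (0.055 − 0.058 + ½·0.51²)·0.5] / (σ√T) = (-0.0247 + 0.0635) / 0.3606 = 0.1077 → 0.11
d₂ = 0.1077 − 0.3606 = -0.2529 → -0.25
exp(−qT) = exp(−0.058·0.5) = 0.9714;  exp(−rT) = exp(−0.055·0.5) = 0.9729
N(−d₂) = N(0.25) = 0.5987;  N(−d₁) = N(-0.11) = 0.4562
P = 205·0.9729·0.5987 − 200·0.9714·0.4562 = 119.4074 − 88.6305 = 30.7769

£30.78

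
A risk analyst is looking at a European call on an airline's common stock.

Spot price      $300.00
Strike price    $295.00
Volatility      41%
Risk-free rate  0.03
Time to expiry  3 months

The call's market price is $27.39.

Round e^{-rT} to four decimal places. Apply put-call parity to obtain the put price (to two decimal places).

$20.18

e^(−rT) = e^(−0.03·0.25) = 0.9925
Put-call parity: C − P = S − K·e^(−rT) = 300 − 295·0.9925 = 300 − 292.7875 = 7.2125
P = C − (C − P) = 27.39 − (7.2125) = 20.1775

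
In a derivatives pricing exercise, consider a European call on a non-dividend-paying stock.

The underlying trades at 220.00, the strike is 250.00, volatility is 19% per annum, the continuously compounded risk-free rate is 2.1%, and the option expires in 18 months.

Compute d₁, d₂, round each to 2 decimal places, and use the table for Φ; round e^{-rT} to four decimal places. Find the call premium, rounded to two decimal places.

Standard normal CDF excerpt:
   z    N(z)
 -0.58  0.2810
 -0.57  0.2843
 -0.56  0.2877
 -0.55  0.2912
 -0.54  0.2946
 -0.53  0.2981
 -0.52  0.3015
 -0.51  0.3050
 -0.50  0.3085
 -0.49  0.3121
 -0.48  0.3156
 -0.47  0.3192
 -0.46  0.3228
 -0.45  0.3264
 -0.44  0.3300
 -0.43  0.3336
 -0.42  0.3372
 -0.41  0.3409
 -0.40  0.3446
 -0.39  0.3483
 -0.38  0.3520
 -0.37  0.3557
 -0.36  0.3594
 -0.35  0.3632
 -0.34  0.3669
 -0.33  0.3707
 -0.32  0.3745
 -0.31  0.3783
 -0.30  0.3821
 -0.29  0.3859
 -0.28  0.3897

11.85

σ√T = 0.19 × 1.2247 = 0.2327
d₁ = [ln(220/250) + (0.021 + 0.19²/2)·1.5] / 0.2327 = [-0.1278 + 0.0586] / 0.2327 = -0.2976 which rounds to -0.30
d₂ = d₁ − σ√T = -0.2976 − 0.2327 = -0.5303 which rounds to -0.53
e^(−rT) = e^(−0.021·1.5) = 0.9690
C = 220·N(-0.30) − 250·0.9690·N(-0.53) = 220·0.3821 − 250·0.9690·0.2981 = 84.0620 − 72.2147 = 11.8473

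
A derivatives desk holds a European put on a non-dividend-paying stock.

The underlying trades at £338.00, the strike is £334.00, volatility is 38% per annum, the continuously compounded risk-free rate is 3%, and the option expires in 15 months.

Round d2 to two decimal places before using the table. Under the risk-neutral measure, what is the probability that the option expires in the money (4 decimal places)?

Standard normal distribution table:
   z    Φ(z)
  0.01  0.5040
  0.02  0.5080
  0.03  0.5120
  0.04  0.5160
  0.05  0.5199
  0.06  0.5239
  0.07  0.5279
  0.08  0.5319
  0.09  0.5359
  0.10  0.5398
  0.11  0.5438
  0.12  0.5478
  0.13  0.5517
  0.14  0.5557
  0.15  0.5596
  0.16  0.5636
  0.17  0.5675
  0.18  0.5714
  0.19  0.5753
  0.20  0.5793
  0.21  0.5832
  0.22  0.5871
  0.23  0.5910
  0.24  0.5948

T = 1.25;  σ√T = 0.4249
d₁ = [ln(338/334) + (0.03 + 0.38²/2)·1.25] / 0.4249 = [0.0119 + 0.1278] / 0.4249 = 0.3287 ⇒ 0.33
d₂ = d₁ − σ√T = 0.3287 − 0.4249 = -0.0961 ⇒ -0.10
Pr(exercise) under Q = N(−d₂) = N(0.10) = 0.5398

0.5398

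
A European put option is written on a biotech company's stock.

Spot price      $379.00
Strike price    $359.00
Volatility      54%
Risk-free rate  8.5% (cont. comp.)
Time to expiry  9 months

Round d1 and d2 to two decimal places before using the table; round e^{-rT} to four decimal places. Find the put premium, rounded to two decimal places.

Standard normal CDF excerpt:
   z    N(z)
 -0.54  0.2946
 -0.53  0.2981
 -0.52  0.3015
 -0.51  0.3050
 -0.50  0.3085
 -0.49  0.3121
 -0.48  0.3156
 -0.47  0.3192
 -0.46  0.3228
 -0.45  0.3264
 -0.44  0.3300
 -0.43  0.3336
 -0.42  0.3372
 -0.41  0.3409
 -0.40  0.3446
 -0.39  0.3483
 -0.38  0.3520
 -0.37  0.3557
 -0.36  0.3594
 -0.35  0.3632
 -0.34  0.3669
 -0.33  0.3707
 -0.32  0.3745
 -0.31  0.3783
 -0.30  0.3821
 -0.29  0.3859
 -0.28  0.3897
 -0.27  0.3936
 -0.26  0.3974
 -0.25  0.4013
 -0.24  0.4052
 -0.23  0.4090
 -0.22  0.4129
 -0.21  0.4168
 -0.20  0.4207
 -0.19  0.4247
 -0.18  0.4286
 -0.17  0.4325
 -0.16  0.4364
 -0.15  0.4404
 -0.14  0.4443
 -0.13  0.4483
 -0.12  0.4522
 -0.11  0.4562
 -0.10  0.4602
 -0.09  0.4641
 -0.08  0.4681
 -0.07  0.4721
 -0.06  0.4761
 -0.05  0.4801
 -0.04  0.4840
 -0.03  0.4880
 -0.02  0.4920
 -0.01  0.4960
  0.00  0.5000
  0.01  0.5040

$47.43

T = 0.75;  σ√T = 0.4677
d₁ = [ln(379/359) + (0.085 + 0.54²/2)·0.75] / 0.4677 = [0.0542 + 0.1731] / 0.4677 = 0.4861 ≈ 0.49
d₂ = d₁ − σ√T = 0.4861 − 0.4677 = 0.0184 ≈ 0.02
exp(−rT) = exp(−0.085·0.75) = 0.9382
N(−d₂) = N(-0.02) = 0.4920;  N(−d₁) = N(-0.49) = 0.3121
P = 359·0.9382·0.4920 − 379·0.3121 = 165.7124 − 118.2859 = 47.4265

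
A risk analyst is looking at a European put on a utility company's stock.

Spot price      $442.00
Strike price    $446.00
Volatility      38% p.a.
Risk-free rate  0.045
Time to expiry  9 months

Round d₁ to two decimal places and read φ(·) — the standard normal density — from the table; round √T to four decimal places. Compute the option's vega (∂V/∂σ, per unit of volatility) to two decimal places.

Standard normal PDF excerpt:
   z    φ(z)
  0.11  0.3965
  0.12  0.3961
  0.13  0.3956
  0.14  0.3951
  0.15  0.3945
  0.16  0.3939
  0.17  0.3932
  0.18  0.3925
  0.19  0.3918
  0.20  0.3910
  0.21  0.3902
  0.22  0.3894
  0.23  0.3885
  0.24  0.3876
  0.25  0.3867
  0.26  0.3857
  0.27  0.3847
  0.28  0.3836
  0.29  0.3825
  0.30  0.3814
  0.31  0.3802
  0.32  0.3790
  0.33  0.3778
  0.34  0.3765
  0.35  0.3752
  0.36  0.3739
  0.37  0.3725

σ√T = 0.38·√0.75 = 0.3291
d₁ = [ln(442/446) + (0.045 + 0.38²/2)·0.75] / 0.3291 = [-0.0090 + 0.0879] / 0.3291 = 0.2397 which rounds to 0.24
√T = √0.75 = 0.8660
φ(d₁) = φ(0.24) = 0.3876
vega = S·φ(d₁)·√T = 442·0.3876·0.8660 = 148.3624

148.36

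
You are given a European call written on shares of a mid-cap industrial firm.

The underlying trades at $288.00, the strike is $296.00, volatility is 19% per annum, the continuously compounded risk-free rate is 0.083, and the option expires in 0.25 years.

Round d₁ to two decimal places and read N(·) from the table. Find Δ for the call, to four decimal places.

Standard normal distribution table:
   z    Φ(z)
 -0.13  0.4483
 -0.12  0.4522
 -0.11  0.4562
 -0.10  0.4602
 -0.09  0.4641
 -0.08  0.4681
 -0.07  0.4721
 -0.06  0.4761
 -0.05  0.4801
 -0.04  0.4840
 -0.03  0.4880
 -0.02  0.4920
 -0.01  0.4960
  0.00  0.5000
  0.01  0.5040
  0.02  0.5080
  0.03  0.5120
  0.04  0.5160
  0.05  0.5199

σ√T = 0.19 × 0.5000 = 0.0950
d₁ = [ln(288/296) + (0.083 + 0.19²/2)·0.25] / 0.0950 = [-0.0274 + 0.0253] / 0.0950 = -0.0225 which rounds to -0.02
N(d₁) = N(-0.02) = 0.4920
Δ_call = N(d₁) = 0.4920

0.4920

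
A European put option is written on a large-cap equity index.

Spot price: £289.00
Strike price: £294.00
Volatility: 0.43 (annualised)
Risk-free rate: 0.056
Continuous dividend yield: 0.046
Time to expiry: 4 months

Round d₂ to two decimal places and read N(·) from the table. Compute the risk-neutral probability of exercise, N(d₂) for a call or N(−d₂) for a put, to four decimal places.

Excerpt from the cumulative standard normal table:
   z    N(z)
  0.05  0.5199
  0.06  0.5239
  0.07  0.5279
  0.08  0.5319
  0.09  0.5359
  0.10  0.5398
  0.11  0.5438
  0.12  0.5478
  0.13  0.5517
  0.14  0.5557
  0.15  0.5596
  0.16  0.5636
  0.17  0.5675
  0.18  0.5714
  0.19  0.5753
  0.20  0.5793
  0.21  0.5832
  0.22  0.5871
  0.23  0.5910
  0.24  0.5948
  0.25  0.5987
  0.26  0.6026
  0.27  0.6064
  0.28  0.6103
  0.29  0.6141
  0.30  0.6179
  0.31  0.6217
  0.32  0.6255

0.5714

σ√T = 0.43·√0.3333 = 0.2483
d₁ = [ln(289/294) + (0.056 − 0.046 + 0.43²/2)·0.3333] / 0.2483 = [-0.0172 + 0.0341] / 0.2483 = 0.0685 which rounds to 0.07
d₂ = d₁ − σ√T = 0.0685 − 0.2483 = -0.1798 which rounds to -0.18
Pr(exercise) under Q = N(−d₂) = N(0.18) = 0.5714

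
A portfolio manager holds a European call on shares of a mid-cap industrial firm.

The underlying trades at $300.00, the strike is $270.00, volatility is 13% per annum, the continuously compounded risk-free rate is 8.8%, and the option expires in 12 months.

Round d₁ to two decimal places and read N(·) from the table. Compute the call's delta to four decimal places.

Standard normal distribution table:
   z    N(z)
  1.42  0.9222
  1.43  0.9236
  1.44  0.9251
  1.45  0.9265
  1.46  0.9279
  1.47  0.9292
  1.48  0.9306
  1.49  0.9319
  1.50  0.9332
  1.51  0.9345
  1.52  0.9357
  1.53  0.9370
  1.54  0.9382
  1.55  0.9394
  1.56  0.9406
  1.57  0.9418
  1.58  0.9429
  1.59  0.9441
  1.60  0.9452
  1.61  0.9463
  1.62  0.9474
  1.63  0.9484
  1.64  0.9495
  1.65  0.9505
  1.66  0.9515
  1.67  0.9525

σ√T = 0.13 × 1.0000 = 0.1300
ln(S/K) + (r + σ²/2)T = ln(300/270) + (0.088 + 0.13²/2)·1 = 0.1054 + 0.0964 = 0.2018
d₁ = 0.2018 / 0.1300 = 1.5524 → 1.55
N(d₁) = N(1.55) = 0.9394
Δ_call = N(d₁) = 0.9394

0.9394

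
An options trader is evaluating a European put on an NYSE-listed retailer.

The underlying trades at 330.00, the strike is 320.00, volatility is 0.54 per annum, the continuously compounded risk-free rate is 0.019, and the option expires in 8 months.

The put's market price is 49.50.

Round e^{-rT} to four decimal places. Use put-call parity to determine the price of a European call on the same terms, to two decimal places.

63.53

e^(−rT) = e^(−0.019·0.6667) = 0.9874
Put-call parity: C − P = S − K·e^(−rT) = 330 − 320·0.9874 = 330 − 315.9680 = 14.0320
C = P + (C − P) = 49.50 + (14.0320) = 63.5320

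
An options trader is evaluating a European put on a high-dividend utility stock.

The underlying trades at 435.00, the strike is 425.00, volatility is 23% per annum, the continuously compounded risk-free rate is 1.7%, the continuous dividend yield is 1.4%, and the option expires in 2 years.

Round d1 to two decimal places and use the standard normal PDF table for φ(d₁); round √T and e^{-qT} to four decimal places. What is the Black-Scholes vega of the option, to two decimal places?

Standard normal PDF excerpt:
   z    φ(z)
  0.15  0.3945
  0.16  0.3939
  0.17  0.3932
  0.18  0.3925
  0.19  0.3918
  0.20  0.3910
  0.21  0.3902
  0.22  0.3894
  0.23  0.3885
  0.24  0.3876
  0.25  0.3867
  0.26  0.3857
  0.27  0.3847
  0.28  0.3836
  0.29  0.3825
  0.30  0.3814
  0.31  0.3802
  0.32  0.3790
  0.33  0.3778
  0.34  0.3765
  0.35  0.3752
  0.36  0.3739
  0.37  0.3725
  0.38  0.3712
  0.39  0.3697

σ√T = 0.23·√2 = 0.3253
d₁ = [ln(435/425) + (0.017 − 0.014 + ½·0.23²)·2] / (σ√T) = (0.0233 + 0.0589) / 0.3253 = 0.2526 which rounds to 0.25
√T = √2 = 1.4142
φ(d₁) = φ(0.25) = 0.3867
e^(−qT) = e^(−0.014·2) = 0.9724
vega = S·e^(−qT)·φ(d₁)·√T = 435·0.9724·0.3867·1.4142 = 231.3232

231.32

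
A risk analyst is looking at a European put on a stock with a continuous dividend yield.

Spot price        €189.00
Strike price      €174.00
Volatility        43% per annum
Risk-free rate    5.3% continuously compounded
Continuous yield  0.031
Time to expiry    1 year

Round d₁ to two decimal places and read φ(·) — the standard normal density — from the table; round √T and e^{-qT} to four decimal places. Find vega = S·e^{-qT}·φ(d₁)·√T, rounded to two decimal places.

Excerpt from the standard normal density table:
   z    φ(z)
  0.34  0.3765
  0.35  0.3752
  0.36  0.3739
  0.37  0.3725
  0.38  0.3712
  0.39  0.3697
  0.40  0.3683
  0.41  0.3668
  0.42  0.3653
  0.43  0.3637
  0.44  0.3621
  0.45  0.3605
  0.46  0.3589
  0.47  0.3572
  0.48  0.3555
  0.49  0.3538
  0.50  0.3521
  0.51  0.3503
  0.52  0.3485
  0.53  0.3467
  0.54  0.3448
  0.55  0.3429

65.76

T = 1;  σ√T = 0.4300
d₁ = [ln(189/174) + (0.053 − 0.031 + 0.43²/2)·1] / 0.4300 = [0.0827 + 0.1144] / 0.4300 = 0.4585 → 0.46
√T = √1 = 1.0000
φ(d₁) = φ(0.46) = 0.3589
exp(−qT) = exp(−0.031·1) = 0.9695
vega = S·exp(−qT)·φ(d₁)·√T = 189·0.9695·0.3589·1.0000 = 65.7632
(Vega is the same for a European call and put with the same parameters.)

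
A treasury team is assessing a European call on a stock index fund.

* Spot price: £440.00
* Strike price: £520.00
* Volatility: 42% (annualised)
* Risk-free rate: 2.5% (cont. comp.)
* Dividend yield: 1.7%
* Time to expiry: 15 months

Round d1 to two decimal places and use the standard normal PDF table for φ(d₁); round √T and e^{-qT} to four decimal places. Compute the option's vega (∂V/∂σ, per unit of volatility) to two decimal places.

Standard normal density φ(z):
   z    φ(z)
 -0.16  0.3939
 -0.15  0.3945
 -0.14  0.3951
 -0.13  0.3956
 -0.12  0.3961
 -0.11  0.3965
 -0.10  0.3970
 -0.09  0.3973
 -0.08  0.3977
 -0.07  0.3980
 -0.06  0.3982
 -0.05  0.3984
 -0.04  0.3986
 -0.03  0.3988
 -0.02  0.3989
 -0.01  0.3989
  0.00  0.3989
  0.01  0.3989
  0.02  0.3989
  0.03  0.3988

191.19

σ√T = 0.42 × 1.1180 = 0.4696
d₁ = [ln(440/520) + (0.025 − 0.017 + 0.42²/2)·1.25] / 0.4696 = [-0.1671 + 0.1202] / 0.4696 = -0.0997 ⇒ -0.10
√T = √1.25 = 1.1180
φ(d₁) = φ(-0.10) = 0.3970
exp(−qT) = exp(−0.017·1.25) = 0.9790
vega = S·exp(−qT)·φ(d₁)·√T = 440·0.9790·0.3970·1.1180 = 191.1911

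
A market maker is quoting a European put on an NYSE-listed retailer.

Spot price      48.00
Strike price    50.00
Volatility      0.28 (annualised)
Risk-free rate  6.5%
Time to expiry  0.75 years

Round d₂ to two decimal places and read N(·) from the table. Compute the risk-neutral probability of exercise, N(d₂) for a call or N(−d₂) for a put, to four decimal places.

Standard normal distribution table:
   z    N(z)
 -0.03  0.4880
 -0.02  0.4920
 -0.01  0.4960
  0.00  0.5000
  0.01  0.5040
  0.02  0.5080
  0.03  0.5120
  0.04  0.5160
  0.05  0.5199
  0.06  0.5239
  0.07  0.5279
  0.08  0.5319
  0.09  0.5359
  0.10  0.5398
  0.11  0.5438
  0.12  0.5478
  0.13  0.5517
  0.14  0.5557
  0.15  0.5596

σ√T = 0.28 × 0.8660 = 0.2425
d₁ = [ln(48/50) + (0.065 + 0.28²/2)·0.75] / 0.2425 = [-0.0408 + 0.0782] / 0.2425 = 0.1539 → 0.15
d₂ = d₁ − σ√T = 0.1539 − 0.2425 = -0.0885 → -0.09
Risk-neutral Pr[S_T < K] = N(−d₂) = N(0.09) = 0.5359

0.5359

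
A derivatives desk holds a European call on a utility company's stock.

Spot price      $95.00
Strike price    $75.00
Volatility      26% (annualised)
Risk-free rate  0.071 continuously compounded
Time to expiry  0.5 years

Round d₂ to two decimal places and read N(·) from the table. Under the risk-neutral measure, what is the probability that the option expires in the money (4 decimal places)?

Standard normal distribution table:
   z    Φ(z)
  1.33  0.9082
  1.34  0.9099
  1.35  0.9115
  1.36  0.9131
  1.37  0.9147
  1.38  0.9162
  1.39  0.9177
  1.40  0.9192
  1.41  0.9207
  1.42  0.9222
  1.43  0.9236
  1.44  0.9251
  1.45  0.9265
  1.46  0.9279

0.9177

T = 0.5;  σ√T = 0.1838
d₁ = [ln(95/75) + (0.071 + 0.26²/2)·0.5] / 0.1838 = [0.2364 + 0.0524] / 0.1838 = 1.5708 ⇒ 1.57
d₂ = d₁ − σ√T = 1.5708 − 0.1838 = 1.3870 ⇒ 1.39
Risk-neutral Pr[S_T > K] = N(d₂) = N(1.39) = 0.9177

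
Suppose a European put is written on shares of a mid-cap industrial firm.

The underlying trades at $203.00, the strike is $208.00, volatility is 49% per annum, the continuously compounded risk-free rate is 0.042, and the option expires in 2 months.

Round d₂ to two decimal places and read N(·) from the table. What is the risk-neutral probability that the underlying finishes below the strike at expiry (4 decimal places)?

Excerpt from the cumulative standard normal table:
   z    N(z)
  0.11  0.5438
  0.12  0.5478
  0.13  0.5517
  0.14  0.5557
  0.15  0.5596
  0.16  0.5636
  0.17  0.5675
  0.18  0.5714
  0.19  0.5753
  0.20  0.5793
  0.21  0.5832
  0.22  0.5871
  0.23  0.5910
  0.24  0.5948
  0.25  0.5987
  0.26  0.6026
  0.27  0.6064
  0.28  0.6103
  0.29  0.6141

0.5753

σ√T = 0.49 × 0.4082 = 0.2000
d₁ = [ln(203/208) + (0.042 + ½·0.49²)·0.1667] / (σ√T) = (-0.0243 + 0.0270) / 0.2000 = 0.0134 ⇒ 0.01
d₂ = 0.0134 − 0.2000 = -0.1867 ⇒ -0.19
Risk-neutral Pr[S_T < K] = N(−d₂) = N(0.19) = 0.5753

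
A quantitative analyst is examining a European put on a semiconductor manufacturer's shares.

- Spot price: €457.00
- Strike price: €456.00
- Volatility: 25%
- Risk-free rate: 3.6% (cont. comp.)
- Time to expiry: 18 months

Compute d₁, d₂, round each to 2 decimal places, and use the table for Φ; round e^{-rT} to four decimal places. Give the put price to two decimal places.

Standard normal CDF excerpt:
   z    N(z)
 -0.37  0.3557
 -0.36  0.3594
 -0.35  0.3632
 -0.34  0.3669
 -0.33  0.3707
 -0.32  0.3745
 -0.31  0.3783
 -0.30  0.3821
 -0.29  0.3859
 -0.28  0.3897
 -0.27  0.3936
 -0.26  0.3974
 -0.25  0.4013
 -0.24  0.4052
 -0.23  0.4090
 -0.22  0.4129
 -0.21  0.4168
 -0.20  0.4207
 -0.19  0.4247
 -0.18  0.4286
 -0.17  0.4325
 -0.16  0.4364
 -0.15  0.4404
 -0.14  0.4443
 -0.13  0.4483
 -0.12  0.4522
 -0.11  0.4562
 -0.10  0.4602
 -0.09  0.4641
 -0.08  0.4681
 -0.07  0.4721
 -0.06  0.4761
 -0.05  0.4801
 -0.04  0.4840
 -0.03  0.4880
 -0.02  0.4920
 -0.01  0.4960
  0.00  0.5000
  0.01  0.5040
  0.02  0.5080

T = 1.5;  σ√T = 0.3062
d₁ = [ln(457/456) + (0.036 + 0.25²/2)·1.5] / 0.3062 = [0.0022 + 0.1009] / 0.3062 = 0.3366 ≈ 0.34
d₂ = d₁ − σ√T = 0.3366 − 0.3062 = 0.0304 ≈ 0.03
e^(−rT) = e^(−0.036·1.5) = 0.9474
P = 456·0.9474·N(-0.03) − 457·N(-0.34) = 456·0.9474·0.4880 − 457·0.3669 = 210.8230 − 167.6733 = 43.1497

€43.15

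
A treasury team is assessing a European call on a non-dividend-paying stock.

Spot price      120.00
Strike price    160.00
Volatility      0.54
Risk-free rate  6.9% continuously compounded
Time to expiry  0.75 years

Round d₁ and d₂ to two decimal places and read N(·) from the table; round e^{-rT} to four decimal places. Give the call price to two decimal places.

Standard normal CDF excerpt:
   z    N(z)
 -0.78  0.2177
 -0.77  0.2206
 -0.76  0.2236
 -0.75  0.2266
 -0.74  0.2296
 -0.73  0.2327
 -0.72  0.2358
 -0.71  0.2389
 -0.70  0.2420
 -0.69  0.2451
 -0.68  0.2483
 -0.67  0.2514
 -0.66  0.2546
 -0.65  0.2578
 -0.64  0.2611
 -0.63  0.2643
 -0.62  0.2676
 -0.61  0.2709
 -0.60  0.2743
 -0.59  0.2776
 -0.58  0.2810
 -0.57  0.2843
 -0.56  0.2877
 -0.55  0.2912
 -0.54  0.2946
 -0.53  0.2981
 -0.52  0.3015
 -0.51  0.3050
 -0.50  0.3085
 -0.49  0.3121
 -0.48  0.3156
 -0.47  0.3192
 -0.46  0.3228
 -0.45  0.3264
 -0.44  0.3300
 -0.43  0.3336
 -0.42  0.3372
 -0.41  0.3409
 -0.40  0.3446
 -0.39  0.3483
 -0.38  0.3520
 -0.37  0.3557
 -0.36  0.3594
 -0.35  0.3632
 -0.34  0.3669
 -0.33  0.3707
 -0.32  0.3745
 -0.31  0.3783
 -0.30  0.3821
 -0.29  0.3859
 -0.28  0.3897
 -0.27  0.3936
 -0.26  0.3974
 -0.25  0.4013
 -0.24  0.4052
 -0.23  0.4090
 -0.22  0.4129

12.35

σ√T = 0.54·√0.75 = 0.4677
d₁ = [ln(120/160) + (0.069 + ½·0.54²)·0.75] / (σ√T) = (-0.2877 + 0.1611) / 0.4677 = -0.2707 → -0.27
d₂ = -0.2707 − 0.4677 = -0.7383 → -0.74
exp(−rT) = exp(−0.069·0.75) = 0.9496
C = 120·N(-0.27) − 160·0.9496·N(-0.74) = 120·0.3936 − 160·0.9496·0.2296 = 47.2320 − 34.8845 = 12.3475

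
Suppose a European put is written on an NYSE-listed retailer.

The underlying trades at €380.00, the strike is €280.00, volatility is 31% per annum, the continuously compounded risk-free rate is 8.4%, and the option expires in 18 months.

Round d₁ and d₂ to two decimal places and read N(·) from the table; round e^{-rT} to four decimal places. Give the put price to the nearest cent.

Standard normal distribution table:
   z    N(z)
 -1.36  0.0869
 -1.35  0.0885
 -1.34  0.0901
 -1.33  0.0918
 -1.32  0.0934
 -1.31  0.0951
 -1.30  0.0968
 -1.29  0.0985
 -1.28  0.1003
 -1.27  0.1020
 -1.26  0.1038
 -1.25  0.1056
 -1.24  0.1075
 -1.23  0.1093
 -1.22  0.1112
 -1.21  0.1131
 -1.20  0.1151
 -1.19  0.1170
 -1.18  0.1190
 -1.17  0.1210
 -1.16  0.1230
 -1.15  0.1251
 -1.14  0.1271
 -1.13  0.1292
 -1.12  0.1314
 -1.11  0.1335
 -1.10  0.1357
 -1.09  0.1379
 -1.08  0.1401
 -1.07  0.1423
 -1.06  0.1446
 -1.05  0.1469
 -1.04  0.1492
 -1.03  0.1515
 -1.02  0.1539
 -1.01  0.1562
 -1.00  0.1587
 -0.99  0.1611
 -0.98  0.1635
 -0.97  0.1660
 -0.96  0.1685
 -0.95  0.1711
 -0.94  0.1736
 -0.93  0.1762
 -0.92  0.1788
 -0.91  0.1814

€7.35

T = 1.5;  σ√T = 0.3797
d₁ = [ln(380/280) + (0.084 + 0.31²/2)·1.5] / 0.3797 = [0.3054 + 0.1981] / 0.3797 = 1.3260 ⇒ 1.33
d₂ = d₁ − σ√T = 1.3260 − 0.3797 = 0.9464 ⇒ 0.95
exp(−rT) = exp(−0.084·1.5) = 0.8816
N(−d₂) = N(-0.95) = 0.1711;  N(−d₁) = N(-1.33) = 0.0918
P = 280·0.8816·0.1711 − 380·0.0918 = 42.2357 − 34.8840 = 7.3517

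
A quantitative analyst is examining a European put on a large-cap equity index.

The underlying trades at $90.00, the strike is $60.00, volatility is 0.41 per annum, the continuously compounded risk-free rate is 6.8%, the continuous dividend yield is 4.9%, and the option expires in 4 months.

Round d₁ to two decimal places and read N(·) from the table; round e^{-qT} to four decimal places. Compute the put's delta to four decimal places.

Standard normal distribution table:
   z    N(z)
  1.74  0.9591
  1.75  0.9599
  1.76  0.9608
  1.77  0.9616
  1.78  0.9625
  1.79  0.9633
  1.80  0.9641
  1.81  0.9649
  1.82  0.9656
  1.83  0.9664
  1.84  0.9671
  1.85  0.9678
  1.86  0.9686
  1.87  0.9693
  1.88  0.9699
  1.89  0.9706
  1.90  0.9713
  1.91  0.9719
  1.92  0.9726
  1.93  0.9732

-0.0309

T = 0.3333;  σ√T = 0.2367
d₁ = [ln(90/60) + (0.068 − 0.049 + ½·0.41²)·0.3333] / (σ√T) = (0.4055 + 0.0343) / 0.2367 = 1.8580 ≈ 1.86
N(d₁) = N(1.86) = 0.9686
Δ_put = e^(−qT)·(N(d₁) − 1) = 0.9838·(0.9686 − 1) = -0.0309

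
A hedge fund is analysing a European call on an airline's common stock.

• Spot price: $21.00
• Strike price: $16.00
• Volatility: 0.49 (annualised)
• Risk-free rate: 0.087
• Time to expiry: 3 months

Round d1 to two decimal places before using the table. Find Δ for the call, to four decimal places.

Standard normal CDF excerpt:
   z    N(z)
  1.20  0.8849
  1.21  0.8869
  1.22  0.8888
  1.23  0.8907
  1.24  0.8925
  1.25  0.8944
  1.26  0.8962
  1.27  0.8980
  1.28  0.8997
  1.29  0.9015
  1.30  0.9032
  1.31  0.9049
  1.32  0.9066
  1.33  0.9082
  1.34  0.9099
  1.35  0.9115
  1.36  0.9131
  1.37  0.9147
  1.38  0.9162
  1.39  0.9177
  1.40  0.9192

σ√T = 0.49·√0.25 = 0.2450
d₁ = [ln(21/16) + (0.087 + ½·0.49²)·0.25] / (σ√T) = (0.2719 + 0.0518) / 0.2450 = 1.3212 ⇒ 1.32
N(d₁) = N(1.32) = 0.9066
Δ_call = N(d₁) = 0.9066

0.9066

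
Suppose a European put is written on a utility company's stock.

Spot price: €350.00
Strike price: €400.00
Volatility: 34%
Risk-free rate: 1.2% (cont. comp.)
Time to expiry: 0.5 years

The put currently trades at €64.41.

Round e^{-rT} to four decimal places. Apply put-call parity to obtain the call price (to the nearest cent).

€16.81

exp(−rT) = exp(−0.012·0.5) = 0.9940
Put-call parity: C − P = S − K·e^(−rT) = 350 − 400·0.9940 = 350 − 397.6000 = -47.6000
C = P + (C − P) = 64.41 + (-47.6000) = 16.8100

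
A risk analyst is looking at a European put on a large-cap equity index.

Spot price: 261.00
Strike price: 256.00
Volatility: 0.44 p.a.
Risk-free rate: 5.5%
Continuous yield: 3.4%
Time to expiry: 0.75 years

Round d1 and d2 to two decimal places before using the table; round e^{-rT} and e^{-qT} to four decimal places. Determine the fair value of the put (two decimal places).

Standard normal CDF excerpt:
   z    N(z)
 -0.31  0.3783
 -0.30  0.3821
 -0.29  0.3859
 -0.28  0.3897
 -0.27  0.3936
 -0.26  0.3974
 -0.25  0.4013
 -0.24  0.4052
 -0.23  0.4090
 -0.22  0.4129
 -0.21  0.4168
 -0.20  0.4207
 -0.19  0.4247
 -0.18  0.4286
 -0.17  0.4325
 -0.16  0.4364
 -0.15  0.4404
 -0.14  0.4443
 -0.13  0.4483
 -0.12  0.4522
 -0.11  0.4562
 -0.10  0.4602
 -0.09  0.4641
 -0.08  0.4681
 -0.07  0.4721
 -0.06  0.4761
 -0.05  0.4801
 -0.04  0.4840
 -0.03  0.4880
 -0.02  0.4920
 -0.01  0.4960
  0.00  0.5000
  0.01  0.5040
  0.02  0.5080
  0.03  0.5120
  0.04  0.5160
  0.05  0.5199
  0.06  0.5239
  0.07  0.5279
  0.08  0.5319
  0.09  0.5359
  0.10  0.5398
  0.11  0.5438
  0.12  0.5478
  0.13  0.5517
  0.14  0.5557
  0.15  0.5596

T = 0.75;  σ√T = 0.3811
d₁ = [ln(261/256) + (0.055 − 0.034 + 0.44²/2)·0.75] / 0.3811 = [0.0193 + 0.0883] / 0.3811 = 0.2826 which rounds to 0.28
d₂ = d₁ − σ√T = 0.2826 − 0.3811 = -0.0984 which rounds to -0.10
e^(−qT) = e^(−0.034·0.75) = 0.9748;  e^(−rT) = e^(−0.055·0.75) = 0.9596
N(−d₂) = N(0.10) = 0.5398;  N(−d₁) = N(-0.28) = 0.3897
P = 256·0.9596·0.5398 − 261·0.9748·0.3897 = 132.6060 − 99.1486 = 33.4574

33.46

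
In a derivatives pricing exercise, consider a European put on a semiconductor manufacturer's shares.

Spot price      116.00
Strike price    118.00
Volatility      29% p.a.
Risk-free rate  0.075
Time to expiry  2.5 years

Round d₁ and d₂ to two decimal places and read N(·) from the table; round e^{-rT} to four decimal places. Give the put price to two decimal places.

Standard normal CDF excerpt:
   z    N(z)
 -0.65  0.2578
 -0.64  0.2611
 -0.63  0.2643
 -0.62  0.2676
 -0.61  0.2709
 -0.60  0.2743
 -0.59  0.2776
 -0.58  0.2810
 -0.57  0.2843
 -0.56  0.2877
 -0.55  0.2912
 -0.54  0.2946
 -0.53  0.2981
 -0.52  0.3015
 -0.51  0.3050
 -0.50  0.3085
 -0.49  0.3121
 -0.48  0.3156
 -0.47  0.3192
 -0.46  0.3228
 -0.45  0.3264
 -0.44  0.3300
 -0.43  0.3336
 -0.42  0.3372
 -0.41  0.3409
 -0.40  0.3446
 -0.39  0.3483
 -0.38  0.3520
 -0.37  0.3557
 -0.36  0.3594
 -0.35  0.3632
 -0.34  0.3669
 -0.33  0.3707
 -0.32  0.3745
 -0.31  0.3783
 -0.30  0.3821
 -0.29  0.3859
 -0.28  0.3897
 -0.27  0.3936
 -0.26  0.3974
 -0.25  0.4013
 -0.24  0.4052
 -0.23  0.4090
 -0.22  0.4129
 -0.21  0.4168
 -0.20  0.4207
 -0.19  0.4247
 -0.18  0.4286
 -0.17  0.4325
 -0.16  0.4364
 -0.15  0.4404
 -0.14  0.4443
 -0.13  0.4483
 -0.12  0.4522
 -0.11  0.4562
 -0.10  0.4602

σ√T = 0.29 × 1.5811 = 0.4585
ln(S/K) + (r + σ²/2)T = ln(116/118) + (0.075 + 0.29²/2)·2.5 = -0.0171 + 0.2926 = 0.2755
d₁ = 0.2755 / 0.4585 = 0.6009 ⇒ 0.60
d₂ = d₁ − σ√T = 0.6009 − 0.4585 = 0.1424 ⇒ 0.14
exp(−rT) = exp(−0.075·2.5) = 0.8290
N(−d₂) = N(-0.14) = 0.4443;  N(−d₁) = N(-0.60) = 0.2743
P = 118·0.8290·0.4443 − 116·0.2743 = 43.4623 − 31.8188 = 11.6435

11.64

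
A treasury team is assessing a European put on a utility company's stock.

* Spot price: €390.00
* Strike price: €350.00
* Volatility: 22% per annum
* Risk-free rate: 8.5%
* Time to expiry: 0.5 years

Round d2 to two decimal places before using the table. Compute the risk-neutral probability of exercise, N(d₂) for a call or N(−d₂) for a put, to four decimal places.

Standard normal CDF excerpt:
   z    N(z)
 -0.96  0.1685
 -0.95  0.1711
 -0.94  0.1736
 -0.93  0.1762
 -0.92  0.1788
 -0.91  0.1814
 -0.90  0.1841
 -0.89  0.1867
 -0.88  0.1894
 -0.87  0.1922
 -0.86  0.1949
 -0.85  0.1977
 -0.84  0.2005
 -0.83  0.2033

σ√T = 0.22·√0.5 = 0.1556
d₁ = [ln(390/350) + (0.085 + 0.22²/2)·0.5] / 0.1556 = [0.1082 + 0.0546] / 0.1556 = 1.0466 → 1.05
d₂ = d₁ − σ√T = 1.0466 − 0.1556 = 0.8910 → 0.89
Risk-neutral Pr[S_T < K] = N(−d₂) = N(-0.89) = 0.1867

0.1867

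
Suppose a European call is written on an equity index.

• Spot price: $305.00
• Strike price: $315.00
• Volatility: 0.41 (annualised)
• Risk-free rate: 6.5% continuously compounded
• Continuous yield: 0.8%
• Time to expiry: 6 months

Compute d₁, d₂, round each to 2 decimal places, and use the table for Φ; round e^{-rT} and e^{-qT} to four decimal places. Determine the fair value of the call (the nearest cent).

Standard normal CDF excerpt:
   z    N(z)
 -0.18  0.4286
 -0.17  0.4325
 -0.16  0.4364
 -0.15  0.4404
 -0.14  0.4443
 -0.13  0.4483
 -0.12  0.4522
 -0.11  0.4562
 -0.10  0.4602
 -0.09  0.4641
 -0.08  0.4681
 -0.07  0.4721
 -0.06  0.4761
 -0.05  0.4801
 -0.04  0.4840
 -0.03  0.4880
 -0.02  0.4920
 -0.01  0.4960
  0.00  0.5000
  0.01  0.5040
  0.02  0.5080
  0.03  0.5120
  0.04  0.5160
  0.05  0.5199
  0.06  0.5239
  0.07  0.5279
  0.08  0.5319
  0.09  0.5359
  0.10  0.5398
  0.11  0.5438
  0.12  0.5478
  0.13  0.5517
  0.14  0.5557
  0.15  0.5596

σ√T = 0.41·√0.5 = 0.2899
d₁ = [ln(305/315) + (0.065 − 0.008 + 0.41²/2)·0.5] / 0.2899 = [-0.0323 + 0.0705] / 0.2899 = 0.1320 ⇒ 0.13
d₂ = d₁ − σ√T = 0.1320 − 0.2899 = -0.1579 ⇒ -0.16
e^(−qT) = e^(−0.008·0.5) = 0.9960;  e^(−rT) = e^(−0.065·0.5) = 0.9680
N(d₁) = N(0.13) = 0.5517;  N(d₂) = N(-0.16) = 0.4364
C = 305·0.9960·0.5517 − 315·0.9680·0.4364 = 167.5954 − 133.0671 = 34.5283

$34.53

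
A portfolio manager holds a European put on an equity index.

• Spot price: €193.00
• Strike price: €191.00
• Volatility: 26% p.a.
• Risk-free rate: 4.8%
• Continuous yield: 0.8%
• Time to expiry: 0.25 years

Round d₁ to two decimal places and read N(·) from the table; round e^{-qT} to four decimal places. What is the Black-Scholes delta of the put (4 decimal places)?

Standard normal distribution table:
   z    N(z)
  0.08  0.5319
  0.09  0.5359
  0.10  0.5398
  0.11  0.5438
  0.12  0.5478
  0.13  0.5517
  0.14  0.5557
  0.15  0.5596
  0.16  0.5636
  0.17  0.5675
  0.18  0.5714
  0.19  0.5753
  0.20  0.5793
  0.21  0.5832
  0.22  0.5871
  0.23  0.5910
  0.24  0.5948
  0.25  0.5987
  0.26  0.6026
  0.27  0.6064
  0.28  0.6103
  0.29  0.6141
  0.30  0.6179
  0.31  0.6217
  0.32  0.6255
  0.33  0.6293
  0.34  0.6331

T = 0.25;  σ√T = 0.1300
d₁ = [ln(193/191) + (0.048 − 0.008 + 0.26²/2)·0.25] / 0.1300 = [0.0104 + 0.0185] / 0.1300 = 0.2221 which rounds to 0.22
N(d₁) = N(0.22) = 0.5871
Δ_put = exp(−qT)·(N(d₁) − 1) = 0.9980·(0.5871 − 1) = -0.4121

-0.4121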